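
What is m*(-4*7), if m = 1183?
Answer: -33124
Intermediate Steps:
m*(-4*7) = 1183*(-4*7) = 1183*(-28) = -33124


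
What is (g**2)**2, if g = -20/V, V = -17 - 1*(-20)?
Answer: 160000/81 ≈ 1975.3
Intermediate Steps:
V = 3 (V = -17 + 20 = 3)
g = -20/3 ≈ -6.6667
(g**2)**2 = ((-20/3)**2)**2 = (400/9)**2 = 160000/81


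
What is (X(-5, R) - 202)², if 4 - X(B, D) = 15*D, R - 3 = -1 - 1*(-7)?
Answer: 110889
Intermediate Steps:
R = 9 (R = 3 + (-1 - 1*(-7)) = 3 + (-1 + 7) = 3 + 6 = 9)
X(B, D) = 4 - 15*D
(X(-5, R) - 202)² = ((4 - 15*9) - 202)² = ((4 - 135) - 202)² = (-131 - 202)² = (-333)² = 110889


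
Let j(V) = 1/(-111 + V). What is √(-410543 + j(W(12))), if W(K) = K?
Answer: I*√447081338/33 ≈ 640.74*I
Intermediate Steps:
√(-410543 + j(W(12))) = √(-410543 + 1/(-111 + 12)) = √(-410543 + 1/(-99)) = √(-410543 - 1/99) = √(-40643758/99) = I*√447081338/33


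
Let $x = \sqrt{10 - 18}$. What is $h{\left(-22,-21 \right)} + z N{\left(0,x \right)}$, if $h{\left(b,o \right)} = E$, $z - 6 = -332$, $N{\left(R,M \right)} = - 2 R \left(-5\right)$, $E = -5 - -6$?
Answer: $1$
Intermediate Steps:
$x = 2 i \sqrt{2}$ ($x = \sqrt{-8} = 2 i \sqrt{2} \approx 2.8284 i$)
$E = 1$ ($E = -5 + 6 = 1$)
$N{\left(R,M \right)} = 10 R$
$z = -326$ ($z = 6 - 332 = -326$)
$h{\left(b,o \right)} = 1$
$h{\left(-22,-21 \right)} + z N{\left(0,x \right)} = 1 - 326 \cdot 10 \cdot 0 = 1 - 0 = 1 + 0 = 1$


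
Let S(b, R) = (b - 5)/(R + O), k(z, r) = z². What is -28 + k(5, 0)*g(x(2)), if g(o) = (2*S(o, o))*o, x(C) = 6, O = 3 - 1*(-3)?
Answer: -3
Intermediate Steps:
O = 6 (O = 3 + 3 = 6)
S(b, R) = (-5 + b)/(6 + R) (S(b, R) = (b - 5)/(R + 6) = (-5 + b)/(6 + R))
g(o) = 2*o*(-5 + o)/(6 + o) (g(o) = (2*((-5 + o)/(6 + o)))*o = (2*(-5 + o)/(6 + o))*o = 2*o*(-5 + o)/(6 + o))
-28 + k(5, 0)*g(x(2)) = -28 + 5²*(2*6*(-5 + 6)/(6 + 6)) = -28 + 25*(2*6*1/12) = -28 + 25*(2*6*(1/12)*1) = -28 + 25*1 = -28 + 25 = -3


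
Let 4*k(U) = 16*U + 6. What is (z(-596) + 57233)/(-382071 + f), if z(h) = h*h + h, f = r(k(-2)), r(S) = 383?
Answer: -411853/381688 ≈ -1.0790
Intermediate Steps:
k(U) = 3/2 + 4*U (k(U) = (16*U + 6)/4 = (6 + 16*U)/4 = 3/2 + 4*U)
f = 383
z(h) = h + h² (z(h) = h² + h = h + h²)
(z(-596) + 57233)/(-382071 + f) = (-596*(1 - 596) + 57233)/(-382071 + 383) = (-596*(-595) + 57233)/(-381688) = (354620 + 57233)*(-1/381688) = 411853*(-1/381688) = -411853/381688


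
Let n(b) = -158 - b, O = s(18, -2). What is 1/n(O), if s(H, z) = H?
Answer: -1/176 ≈ -0.0056818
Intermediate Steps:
O = 18
1/n(O) = 1/(-158 - 1*18) = 1/(-158 - 18) = 1/(-176) = -1/176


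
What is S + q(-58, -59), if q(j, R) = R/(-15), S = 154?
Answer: 2369/15 ≈ 157.93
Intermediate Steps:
q(j, R) = -R/15 (q(j, R) = R*(-1/15) = -R/15)
S + q(-58, -59) = 154 - 1/15*(-59) = 154 + 59/15 = 2369/15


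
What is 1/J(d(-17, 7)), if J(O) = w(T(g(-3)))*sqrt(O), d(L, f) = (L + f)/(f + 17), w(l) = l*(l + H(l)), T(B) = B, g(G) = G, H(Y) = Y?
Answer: -I*sqrt(15)/45 ≈ -0.086066*I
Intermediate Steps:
w(l) = 2*l**2 (w(l) = l*(l + l) = l*(2*l) = 2*l**2)
d(L, f) = (L + f)/(17 + f)
J(O) = 18*sqrt(O) (J(O) = (2*(-3)**2)*sqrt(O) = (2*9)*sqrt(O) = 18*sqrt(O))
1/J(d(-17, 7)) = 1/(18*sqrt((-17 + 7)/(17 + 7))) = 1/(18*sqrt(-10/24)) = 1/(18*sqrt((1/24)*(-10))) = 1/(18*sqrt(-5/12)) = 1/(18*(I*sqrt(15)/6)) = 1/(3*I*sqrt(15)) = -I*sqrt(15)/45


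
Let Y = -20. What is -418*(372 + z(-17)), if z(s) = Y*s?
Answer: -297616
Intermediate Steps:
z(s) = -20*s
-418*(372 + z(-17)) = -418*(372 - 20*(-17)) = -418*(372 + 340) = -418*712 = -297616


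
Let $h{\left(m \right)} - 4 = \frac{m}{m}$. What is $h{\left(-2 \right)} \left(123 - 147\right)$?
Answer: $-120$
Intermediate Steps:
$h{\left(m \right)} = 5$ ($h{\left(m \right)} = 4 + \frac{m}{m} = 4 + 1 = 5$)
$h{\left(-2 \right)} \left(123 - 147\right) = 5 \left(123 - 147\right) = 5 \left(-24\right) = -120$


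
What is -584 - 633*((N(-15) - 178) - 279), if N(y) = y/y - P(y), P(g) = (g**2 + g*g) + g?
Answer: 563419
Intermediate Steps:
P(g) = g + 2*g**2 (P(g) = (g**2 + g**2) + g = 2*g**2 + g = g + 2*g**2)
N(y) = 1 - y*(1 + 2*y) (N(y) = y/y - y*(1 + 2*y) = 1 - y*(1 + 2*y))
-584 - 633*((N(-15) - 178) - 279) = -584 - 633*(((1 - 1*(-15)*(1 + 2*(-15))) - 178) - 279) = -584 - 633*(((1 - 1*(-15)*(1 - 30)) - 178) - 279) = -584 - 633*(((1 - 1*(-15)*(-29)) - 178) - 279) = -584 - 633*(((1 - 435) - 178) - 279) = -584 - 633*((-434 - 178) - 279) = -584 - 633*(-612 - 279) = -584 - 633*(-891) = -584 + 564003 = 563419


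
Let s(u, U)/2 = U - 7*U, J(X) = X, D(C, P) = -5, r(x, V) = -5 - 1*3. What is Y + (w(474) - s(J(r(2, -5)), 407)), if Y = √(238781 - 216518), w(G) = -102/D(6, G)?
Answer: 24522/5 + √22263 ≈ 5053.6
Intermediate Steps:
r(x, V) = -8 (r(x, V) = -5 - 3 = -8)
w(G) = 102/5 (w(G) = -102/(-5) = -102*(-⅕) = 102/5)
s(u, U) = -12*U (s(u, U) = 2*(U - 7*U) = 2*(-6*U) = -12*U)
Y = √22263 ≈ 149.21
Y + (w(474) - s(J(r(2, -5)), 407)) = √22263 + (102/5 - (-12)*407) = √22263 + (102/5 - 1*(-4884)) = √22263 + (102/5 + 4884) = √22263 + 24522/5 = 24522/5 + √22263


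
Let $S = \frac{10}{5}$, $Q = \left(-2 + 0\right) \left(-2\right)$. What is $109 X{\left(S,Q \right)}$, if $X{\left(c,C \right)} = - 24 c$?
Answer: $-5232$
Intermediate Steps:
$Q = 4$ ($Q = \left(-2\right) \left(-2\right) = 4$)
$S = 2$ ($S = 10 \cdot \frac{1}{5} = 2$)
$109 X{\left(S,Q \right)} = 109 \left(\left(-24\right) 2\right) = 109 \left(-48\right) = -5232$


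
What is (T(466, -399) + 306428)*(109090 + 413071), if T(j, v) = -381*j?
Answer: 67297154002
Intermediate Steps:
(T(466, -399) + 306428)*(109090 + 413071) = (-381*466 + 306428)*(109090 + 413071) = (-177546 + 306428)*522161 = 128882*522161 = 67297154002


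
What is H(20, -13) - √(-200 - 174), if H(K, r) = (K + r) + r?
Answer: -6 - I*√374 ≈ -6.0 - 19.339*I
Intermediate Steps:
H(K, r) = K + 2*r
H(20, -13) - √(-200 - 174) = (20 + 2*(-13)) - √(-200 - 174) = (20 - 26) - √(-374) = -6 - I*√374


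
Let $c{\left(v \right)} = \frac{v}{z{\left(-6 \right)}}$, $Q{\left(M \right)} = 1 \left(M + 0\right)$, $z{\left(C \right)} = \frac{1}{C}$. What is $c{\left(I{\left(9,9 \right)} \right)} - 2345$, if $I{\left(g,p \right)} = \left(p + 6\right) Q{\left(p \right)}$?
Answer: $-3155$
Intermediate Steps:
$Q{\left(M \right)} = M$ ($Q{\left(M \right)} = 1 M = M$)
$I{\left(g,p \right)} = p \left(6 + p\right)$ ($I{\left(g,p \right)} = \left(p + 6\right) p = \left(6 + p\right) p = p \left(6 + p\right)$)
$c{\left(v \right)} = - 6 v$ ($c{\left(v \right)} = \frac{v}{\frac{1}{-6}} = \frac{v}{- \frac{1}{6}} = v \left(-6\right) = - 6 v$)
$c{\left(I{\left(9,9 \right)} \right)} - 2345 = - 6 \cdot 9 \left(6 + 9\right) - 2345 = - 6 \cdot 9 \cdot 15 - 2345 = \left(-6\right) 135 - 2345 = -810 - 2345 = -3155$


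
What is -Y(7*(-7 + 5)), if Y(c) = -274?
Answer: 274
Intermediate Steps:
-Y(7*(-7 + 5)) = -1*(-274) = 274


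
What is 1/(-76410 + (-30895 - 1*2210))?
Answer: -1/109515 ≈ -9.1312e-6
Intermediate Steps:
1/(-76410 + (-30895 - 1*2210)) = 1/(-76410 + (-30895 - 2210)) = 1/(-76410 - 33105) = 1/(-109515) = -1/109515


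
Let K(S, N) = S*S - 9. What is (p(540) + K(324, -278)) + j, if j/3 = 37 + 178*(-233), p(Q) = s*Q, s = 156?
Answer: 64896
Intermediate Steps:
p(Q) = 156*Q
K(S, N) = -9 + S² (K(S, N) = S² - 9 = -9 + S²)
j = -124311 (j = 3*(37 + 178*(-233)) = 3*(37 - 41474) = 3*(-41437) = -124311)
(p(540) + K(324, -278)) + j = (156*540 + (-9 + 324²)) - 124311 = (84240 + (-9 + 104976)) - 124311 = (84240 + 104967) - 124311 = 189207 - 124311 = 64896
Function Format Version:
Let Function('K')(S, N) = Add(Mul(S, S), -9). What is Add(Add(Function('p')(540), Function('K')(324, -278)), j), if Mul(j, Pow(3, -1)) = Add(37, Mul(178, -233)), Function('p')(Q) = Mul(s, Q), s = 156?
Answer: 64896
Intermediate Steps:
Function('p')(Q) = Mul(156, Q)
Function('K')(S, N) = Add(-9, Pow(S, 2)) (Function('K')(S, N) = Add(Pow(S, 2), -9) = Add(-9, Pow(S, 2)))
j = -124311 (j = Mul(3, Add(37, Mul(178, -233))) = Mul(3, Add(37, -41474)) = Mul(3, -41437) = -124311)
Add(Add(Function('p')(540), Function('K')(324, -278)), j) = Add(Add(Mul(156, 540), Add(-9, Pow(324, 2))), -124311) = Add(Add(84240, Add(-9, 104976)), -124311) = Add(Add(84240, 104967), -124311) = Add(189207, -124311) = 64896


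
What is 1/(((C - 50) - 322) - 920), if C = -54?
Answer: -1/1346 ≈ -0.00074294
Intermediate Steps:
1/(((C - 50) - 322) - 920) = 1/(((-54 - 50) - 322) - 920) = 1/((-104 - 322) - 920) = 1/(-426 - 920) = 1/(-1346) = -1/1346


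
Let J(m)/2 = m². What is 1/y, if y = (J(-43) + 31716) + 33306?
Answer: 1/68720 ≈ 1.4552e-5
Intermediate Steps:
J(m) = 2*m²
y = 68720 (y = (2*(-43)² + 31716) + 33306 = (2*1849 + 31716) + 33306 = (3698 + 31716) + 33306 = 35414 + 33306 = 68720)
1/y = 1/68720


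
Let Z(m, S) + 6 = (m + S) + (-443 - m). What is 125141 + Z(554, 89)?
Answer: 124781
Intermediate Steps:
Z(m, S) = -449 + S (Z(m, S) = -6 + ((m + S) + (-443 - m)) = -6 + ((S + m) + (-443 - m)) = -6 + (-443 + S) = -449 + S)
125141 + Z(554, 89) = 125141 + (-449 + 89) = 125141 - 360 = 124781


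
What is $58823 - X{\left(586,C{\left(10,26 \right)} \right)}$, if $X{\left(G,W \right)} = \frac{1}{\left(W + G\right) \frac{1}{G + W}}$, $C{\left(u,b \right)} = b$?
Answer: $58822$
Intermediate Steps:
$X{\left(G,W \right)} = 1$ ($X{\left(G,W \right)} = \frac{1}{\left(G + W\right) \frac{1}{G + W}} = 1^{-1} = 1$)
$58823 - X{\left(586,C{\left(10,26 \right)} \right)} = 58823 - 1 = 58822$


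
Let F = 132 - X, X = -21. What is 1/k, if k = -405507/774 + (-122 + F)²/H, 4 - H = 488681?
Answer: -126078666/66054229351 ≈ -0.0019087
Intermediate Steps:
H = -488677 (H = 4 - 1*488681 = 4 - 488681 = -488677)
F = 153 (F = 132 - 1*(-21) = 132 + 21 = 153)
k = -66054229351/126078666 (k = -405507/774 + (-122 + 153)²/(-488677) = -405507*1/774 + 31²*(-1/488677) = -135169/258 + 961*(-1/488677) = -135169/258 - 961/488677 = -66054229351/126078666 ≈ -523.91)
1/k = 1/(-66054229351/126078666) = -126078666/66054229351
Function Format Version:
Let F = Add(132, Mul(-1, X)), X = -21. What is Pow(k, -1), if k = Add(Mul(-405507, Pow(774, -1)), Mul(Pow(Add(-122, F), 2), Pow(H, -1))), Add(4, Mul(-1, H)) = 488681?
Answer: Rational(-126078666, 66054229351) ≈ -0.0019087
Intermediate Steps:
H = -488677 (H = Add(4, Mul(-1, 488681)) = Add(4, -488681) = -488677)
F = 153 (F = Add(132, Mul(-1, -21)) = Add(132, 21) = 153)
k = Rational(-66054229351, 126078666) (k = Add(Mul(-405507, Pow(774, -1)), Mul(Pow(Add(-122, 153), 2), Pow(-488677, -1))) = Add(Mul(-405507, Rational(1, 774)), Mul(Pow(31, 2), Rational(-1, 488677))) = Add(Rational(-135169, 258), Mul(961, Rational(-1, 488677))) = Add(Rational(-135169, 258), Rational(-961, 488677)) = Rational(-66054229351, 126078666) ≈ -523.91)
Pow(k, -1) = Pow(Rational(-66054229351, 126078666), -1) = Rational(-126078666, 66054229351)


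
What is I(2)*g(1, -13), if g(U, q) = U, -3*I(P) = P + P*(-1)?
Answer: 0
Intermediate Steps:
I(P) = 0 (I(P) = -(P + P*(-1))/3 = -(P - P)/3 = -⅓*0 = 0)
I(2)*g(1, -13) = 0*1 = 0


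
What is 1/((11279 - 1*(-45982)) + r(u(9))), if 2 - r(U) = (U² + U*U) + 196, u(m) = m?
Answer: 1/56905 ≈ 1.7573e-5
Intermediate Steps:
r(U) = -194 - 2*U² (r(U) = 2 - ((U² + U*U) + 196) = 2 - ((U² + U²) + 196) = 2 - (2*U² + 196) = 2 - (196 + 2*U²) = 2 + (-196 - 2*U²) = -194 - 2*U²)
1/((11279 - 1*(-45982)) + r(u(9))) = 1/((11279 - 1*(-45982)) + (-194 - 2*9²)) = 1/((11279 + 45982) + (-194 - 2*81)) = 1/(57261 + (-194 - 162)) = 1/(57261 - 356) = 1/56905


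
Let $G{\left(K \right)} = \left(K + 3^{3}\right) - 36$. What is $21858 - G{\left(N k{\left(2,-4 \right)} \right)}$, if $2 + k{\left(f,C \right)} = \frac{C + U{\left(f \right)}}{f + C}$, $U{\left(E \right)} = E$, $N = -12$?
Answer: $21855$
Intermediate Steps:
$k{\left(f,C \right)} = -1$ ($k{\left(f,C \right)} = -2 + \frac{C + f}{f + C} = -2 + \frac{C + f}{C + f} = -2 + 1 = -1$)
$G{\left(K \right)} = -9 + K$ ($G{\left(K \right)} = \left(K + 27\right) - 36 = \left(27 + K\right) - 36 = -9 + K$)
$21858 - G{\left(N k{\left(2,-4 \right)} \right)} = 21858 - \left(-9 - -12\right) = 21858 - \left(-9 + 12\right) = 21858 - 3 = 21855$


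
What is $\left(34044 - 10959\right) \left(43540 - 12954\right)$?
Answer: $706077810$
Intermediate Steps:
$\left(34044 - 10959\right) \left(43540 - 12954\right) = 23085 \cdot 30586 = 706077810$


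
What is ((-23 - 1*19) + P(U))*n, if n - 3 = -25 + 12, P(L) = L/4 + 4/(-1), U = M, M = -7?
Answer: 955/2 ≈ 477.50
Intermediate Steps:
U = -7
P(L) = -4 + L/4 (P(L) = L*(¼) + 4*(-1) = L/4 - 4 = -4 + L/4)
n = -10 (n = 3 + (-25 + 12) = 3 - 13 = -10)
((-23 - 1*19) + P(U))*n = ((-23 - 1*19) + (-4 + (¼)*(-7)))*(-10) = ((-23 - 19) + (-4 - 7/4))*(-10) = (-42 - 23/4)*(-10) = -191/4*(-10) = 955/2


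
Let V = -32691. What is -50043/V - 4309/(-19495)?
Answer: 372151268/212437015 ≈ 1.7518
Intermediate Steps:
-50043/V - 4309/(-19495) = -50043/(-32691) - 4309/(-19495) = -50043*(-1/32691) - 4309*(-1/19495) = 16681/10897 + 4309/19495 = 372151268/212437015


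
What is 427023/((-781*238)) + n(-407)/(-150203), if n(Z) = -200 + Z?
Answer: -3766312219/1642319602 ≈ -2.2933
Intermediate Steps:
427023/((-781*238)) + n(-407)/(-150203) = 427023/((-781*238)) + (-200 - 407)/(-150203) = 427023/(-185878) - 607*(-1/150203) = 427023*(-1/185878) + 607/150203 = -25119/10934 + 607/150203 = -3766312219/1642319602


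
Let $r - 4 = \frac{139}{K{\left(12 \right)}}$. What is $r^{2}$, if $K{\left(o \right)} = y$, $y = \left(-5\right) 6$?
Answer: $\frac{361}{900} \approx 0.40111$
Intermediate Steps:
$y = -30$
$K{\left(o \right)} = -30$
$r = - \frac{19}{30}$ ($r = 4 + \frac{139}{-30} = 4 + 139 \left(- \frac{1}{30}\right) = 4 - \frac{139}{30} = - \frac{19}{30} \approx -0.63333$)
$r^{2} = \left(- \frac{19}{30}\right)^{2} = \frac{361}{900}$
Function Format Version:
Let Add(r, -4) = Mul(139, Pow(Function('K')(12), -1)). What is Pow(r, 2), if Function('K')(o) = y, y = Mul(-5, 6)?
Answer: Rational(361, 900) ≈ 0.40111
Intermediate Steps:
y = -30
Function('K')(o) = -30
r = Rational(-19, 30) (r = Add(4, Mul(139, Pow(-30, -1))) = Add(4, Mul(139, Rational(-1, 30))) = Add(4, Rational(-139, 30)) = Rational(-19, 30) ≈ -0.63333)
Pow(r, 2) = Pow(Rational(-19, 30), 2) = Rational(361, 900)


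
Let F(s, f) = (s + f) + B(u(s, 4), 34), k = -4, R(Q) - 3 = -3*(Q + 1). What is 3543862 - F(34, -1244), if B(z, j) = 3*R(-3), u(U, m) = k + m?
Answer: 3545045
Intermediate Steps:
R(Q) = -3*Q (R(Q) = 3 - 3*(Q + 1) = 3 - 3*(1 + Q) = 3 + (-3 - 3*Q) = -3*Q)
u(U, m) = -4 + m
B(z, j) = 27 (B(z, j) = 3*(-3*(-3)) = 3*9 = 27)
F(s, f) = 27 + f + s (F(s, f) = (s + f) + 27 = (f + s) + 27 = 27 + f + s)
3543862 - F(34, -1244) = 3543862 - (27 - 1244 + 34) = 3543862 - 1*(-1183) = 3543862 + 1183 = 3545045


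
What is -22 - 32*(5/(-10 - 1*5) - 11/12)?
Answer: 18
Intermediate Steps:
-22 - 32*(5/(-10 - 1*5) - 11/12) = -22 - 32*(5/(-10 - 5) - 11*1/12) = -22 - 32*(5/(-15) - 11/12) = -22 - 32*(5*(-1/15) - 11/12) = -22 - 32*(-⅓ - 11/12) = -22 - 32*(-5/4) = -22 + 40 = 18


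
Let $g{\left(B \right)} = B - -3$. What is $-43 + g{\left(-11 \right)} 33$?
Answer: $-307$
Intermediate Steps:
$g{\left(B \right)} = 3 + B$ ($g{\left(B \right)} = B + 3 = 3 + B$)
$-43 + g{\left(-11 \right)} 33 = -43 + \left(3 - 11\right) 33 = -43 - 264 = -307$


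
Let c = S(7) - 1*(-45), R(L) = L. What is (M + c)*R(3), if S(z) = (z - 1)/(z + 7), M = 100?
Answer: 3054/7 ≈ 436.29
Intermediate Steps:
S(z) = (-1 + z)/(7 + z)
c = 318/7 (c = (-1 + 7)/(7 + 7) - 1*(-45) = 6/14 + 45 = (1/14)*6 + 45 = 3/7 + 45 = 318/7 ≈ 45.429)
(M + c)*R(3) = (100 + 318/7)*3 = (1018/7)*3 = 3054/7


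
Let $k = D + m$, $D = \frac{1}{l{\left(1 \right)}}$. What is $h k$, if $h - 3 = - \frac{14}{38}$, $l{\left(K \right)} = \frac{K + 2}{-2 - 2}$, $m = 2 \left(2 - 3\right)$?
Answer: $- \frac{500}{57} \approx -8.7719$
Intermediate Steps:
$m = -2$ ($m = 2 \left(-1\right) = -2$)
$l{\left(K \right)} = - \frac{1}{2} - \frac{K}{4}$ ($l{\left(K \right)} = \frac{2 + K}{-4} = \left(2 + K\right) \left(- \frac{1}{4}\right) = - \frac{1}{2} - \frac{K}{4}$)
$D = - \frac{4}{3}$ ($D = \frac{1}{- \frac{1}{2} - \frac{1}{4}} = \frac{1}{- \frac{3}{4}} = - \frac{4}{3} \approx -1.3333$)
$h = \frac{50}{19}$ ($h = 3 - \frac{14}{38} = 3 - \frac{7}{19} = \frac{50}{19} \approx 2.6316$)
$k = - \frac{10}{3}$ ($k = - \frac{4}{3} - 2 = - \frac{10}{3} \approx -3.3333$)
$h k = \frac{50}{19} \left(- \frac{10}{3}\right) = - \frac{500}{57}$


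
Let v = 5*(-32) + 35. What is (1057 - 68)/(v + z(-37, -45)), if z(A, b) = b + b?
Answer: -23/5 ≈ -4.6000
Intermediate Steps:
v = -125 (v = -160 + 35 = -125)
z(A, b) = 2*b
(1057 - 68)/(v + z(-37, -45)) = (1057 - 68)/(-125 + 2*(-45)) = 989/(-125 - 90) = 989/(-215) = 989*(-1/215) = -23/5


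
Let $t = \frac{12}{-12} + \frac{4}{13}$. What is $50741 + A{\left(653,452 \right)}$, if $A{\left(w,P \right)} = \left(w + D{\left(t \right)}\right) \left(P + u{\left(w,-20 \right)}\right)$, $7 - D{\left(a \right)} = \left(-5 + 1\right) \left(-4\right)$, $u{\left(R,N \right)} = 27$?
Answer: $359217$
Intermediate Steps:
$t = - \frac{9}{13}$ ($t = 12 \left(- \frac{1}{12}\right) + 4 \cdot \frac{1}{13} = -1 + \frac{4}{13} = - \frac{9}{13} \approx -0.69231$)
$D{\left(a \right)} = -9$ ($D{\left(a \right)} = 7 - \left(-5 + 1\right) \left(-4\right) = 7 - \left(-4\right) \left(-4\right) = 7 - 16 = -9$)
$A{\left(w,P \right)} = \left(-9 + w\right) \left(27 + P\right)$ ($A{\left(w,P \right)} = \left(w - 9\right) \left(P + 27\right) = \left(-9 + w\right) \left(27 + P\right)$)
$50741 + A{\left(653,452 \right)} = 50741 + \left(-243 - 4068 + 27 \cdot 653 + 452 \cdot 653\right) = 50741 + \left(-243 - 4068 + 17631 + 295156\right) = 50741 + 308476 = 359217$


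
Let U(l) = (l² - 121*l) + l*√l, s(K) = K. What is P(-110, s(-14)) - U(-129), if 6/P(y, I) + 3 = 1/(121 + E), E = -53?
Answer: -6547158/203 + 129*I*√129 ≈ -32252.0 + 1465.2*I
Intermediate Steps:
U(l) = l² + l^(3/2) - 121*l (U(l) = (l² - 121*l) + l^(3/2) = l² + l^(3/2) - 121*l)
P(y, I) = -408/203 (P(y, I) = 6/(-3 + 1/(121 - 53)) = 6/(-3 + 1/68) = 6/(-203/68) = 6*(-68/203) = -408/203)
P(-110, s(-14)) - U(-129) = -408/203 - ((-129)² + (-129)^(3/2) - 121*(-129)) = -408/203 - (16641 - 129*I*√129 + 15609) = -408/203 - (32250 - 129*I*√129) = -408/203 + (-32250 + 129*I*√129) = -6547158/203 + 129*I*√129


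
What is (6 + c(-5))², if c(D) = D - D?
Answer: 36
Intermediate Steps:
c(D) = 0
(6 + c(-5))² = (6 + 0)² = 6² = 36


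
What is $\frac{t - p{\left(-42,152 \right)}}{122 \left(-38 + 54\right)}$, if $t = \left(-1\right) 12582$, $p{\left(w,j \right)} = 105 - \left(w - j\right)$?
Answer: $- \frac{12881}{1952} \approx -6.5989$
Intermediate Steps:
$p{\left(w,j \right)} = 105 + j - w$ ($p{\left(w,j \right)} = 105 + \left(j - w\right) = 105 + j - w$)
$t = -12582$
$\frac{t - p{\left(-42,152 \right)}}{122 \left(-38 + 54\right)} = \frac{-12582 - \left(105 + 152 - -42\right)}{122 \left(-38 + 54\right)} = \frac{-12582 - \left(105 + 152 + 42\right)}{122 \cdot 16} = \frac{-12582 - 299}{1952} = \left(-12582 - 299\right) \frac{1}{1952} = \left(-12881\right) \frac{1}{1952} = - \frac{12881}{1952}$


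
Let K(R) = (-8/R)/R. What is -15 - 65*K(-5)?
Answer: 29/5 ≈ 5.8000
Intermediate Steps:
K(R) = -8/R²
-15 - 65*K(-5) = -15 - (-520)/(-5)² = -15 - (-520)/25 = -15 - 65*(-8/25) = -15 + 104/5 = 29/5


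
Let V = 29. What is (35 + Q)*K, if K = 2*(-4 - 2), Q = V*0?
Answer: -420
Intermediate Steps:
Q = 0 (Q = 29*0 = 0)
K = -12 (K = 2*(-6) = -12)
(35 + Q)*K = (35 + 0)*(-12) = 35*(-12) = -420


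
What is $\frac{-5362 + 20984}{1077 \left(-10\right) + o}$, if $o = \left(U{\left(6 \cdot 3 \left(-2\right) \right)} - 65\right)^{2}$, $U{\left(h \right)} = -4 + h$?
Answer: $\frac{15622}{255} \approx 61.263$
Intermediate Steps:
$o = 11025$ ($o = \left(\left(-4 + 6 \cdot 3 \left(-2\right)\right) - 65\right)^{2} = \left(\left(-4 + 18 \left(-2\right)\right) - 65\right)^{2} = \left(\left(-4 - 36\right) - 65\right)^{2} = \left(-40 - 65\right)^{2} = \left(-105\right)^{2} = 11025$)
$\frac{-5362 + 20984}{1077 \left(-10\right) + o} = \frac{-5362 + 20984}{1077 \left(-10\right) + 11025} = \frac{15622}{-10770 + 11025} = \frac{15622}{255}$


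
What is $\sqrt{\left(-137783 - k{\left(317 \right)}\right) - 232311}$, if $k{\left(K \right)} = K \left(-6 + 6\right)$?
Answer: $i \sqrt{370094} \approx 608.35 i$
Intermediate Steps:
$k{\left(K \right)} = 0$ ($k{\left(K \right)} = K 0 = 0$)
$\sqrt{\left(-137783 - k{\left(317 \right)}\right) - 232311} = \sqrt{\left(-137783 - 0\right) - 232311} = \sqrt{\left(-137783 + 0\right) - 232311} = \sqrt{-137783 - 232311} = \sqrt{-370094} = i \sqrt{370094}$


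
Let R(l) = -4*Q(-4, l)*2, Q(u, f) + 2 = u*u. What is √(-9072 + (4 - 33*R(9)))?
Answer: 2*I*√1343 ≈ 73.294*I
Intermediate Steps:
Q(u, f) = -2 + u² (Q(u, f) = -2 + u*u = -2 + u²)
R(l) = -112 (R(l) = -4*(-2 + (-4)²)*2 = -4*(-2 + 16)*2 = -4*14*2 = -56*2 = -112)
√(-9072 + (4 - 33*R(9))) = √(-9072 + (4 - 33*(-112))) = √(-9072 + (4 + 3696)) = √(-9072 + 3700) = √(-5372) = 2*I*√1343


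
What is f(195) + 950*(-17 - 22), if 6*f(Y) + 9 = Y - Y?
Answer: -74103/2 ≈ -37052.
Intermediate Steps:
f(Y) = -3/2 (f(Y) = -3/2 + (Y - Y)/6 = -3/2 + (1/6)*0 = -3/2 + 0 = -3/2)
f(195) + 950*(-17 - 22) = -3/2 + 950*(-17 - 22) = -3/2 + 950*(-39) = -3/2 - 37050 = -74103/2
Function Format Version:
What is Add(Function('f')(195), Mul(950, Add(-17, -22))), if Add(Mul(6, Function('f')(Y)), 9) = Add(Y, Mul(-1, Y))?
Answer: Rational(-74103, 2) ≈ -37052.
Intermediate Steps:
Function('f')(Y) = Rational(-3, 2) (Function('f')(Y) = Add(Rational(-3, 2), Mul(Rational(1, 6), Add(Y, Mul(-1, Y)))) = Add(Rational(-3, 2), Mul(Rational(1, 6), 0)) = Add(Rational(-3, 2), 0) = Rational(-3, 2))
Add(Function('f')(195), Mul(950, Add(-17, -22))) = Add(Rational(-3, 2), Mul(950, Add(-17, -22))) = Add(Rational(-3, 2), Mul(950, -39)) = Add(Rational(-3, 2), -37050) = Rational(-74103, 2)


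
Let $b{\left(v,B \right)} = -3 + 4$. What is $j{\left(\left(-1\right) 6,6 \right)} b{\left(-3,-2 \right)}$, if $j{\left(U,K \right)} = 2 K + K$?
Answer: $18$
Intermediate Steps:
$b{\left(v,B \right)} = 1$
$j{\left(U,K \right)} = 3 K$
$j{\left(\left(-1\right) 6,6 \right)} b{\left(-3,-2 \right)} = 3 \cdot 6 \cdot 1 = 18 \cdot 1 = 18$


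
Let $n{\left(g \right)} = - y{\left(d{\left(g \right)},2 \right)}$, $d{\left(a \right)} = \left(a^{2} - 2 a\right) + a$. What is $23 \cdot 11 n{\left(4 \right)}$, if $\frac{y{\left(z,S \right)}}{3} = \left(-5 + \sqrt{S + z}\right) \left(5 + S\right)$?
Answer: $26565 - 5313 \sqrt{14} \approx 6685.6$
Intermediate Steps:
$d{\left(a \right)} = a^{2} - a$
$y{\left(z,S \right)} = 3 \left(-5 + \sqrt{S + z}\right) \left(5 + S\right)$
$n{\left(g \right)} = 105 - 21 \sqrt{2 + g \left(-1 + g\right)}$ ($n{\left(g \right)} = - (-75 - 30 + 15 \sqrt{2 + g \left(-1 + g\right)} + 3 \cdot 2 \sqrt{2 + g \left(-1 + g\right)}) = - (-75 - 30 + 15 \sqrt{2 + g \left(-1 + g\right)} + 6 \sqrt{2 + g \left(-1 + g\right)}) = - (-105 + 21 \sqrt{2 + g \left(-1 + g\right)}) = 105 - 21 \sqrt{2 + g \left(-1 + g\right)}$)
$23 \cdot 11 n{\left(4 \right)} = 23 \cdot 11 \left(105 - 21 \sqrt{2 + 4 \left(-1 + 4\right)}\right) = 253 \left(105 - 21 \sqrt{2 + 4 \cdot 3}\right) = 253 \left(105 - 21 \sqrt{2 + 12}\right) = 253 \left(105 - 21 \sqrt{14}\right) = 26565 - 5313 \sqrt{14}$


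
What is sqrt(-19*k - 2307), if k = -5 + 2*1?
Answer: 15*I*sqrt(10) ≈ 47.434*I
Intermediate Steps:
k = -3 (k = -5 + 2 = -3)
sqrt(-19*k - 2307) = sqrt(-19*(-3) - 2307) = sqrt(57 - 2307) = sqrt(-2250) = 15*I*sqrt(10)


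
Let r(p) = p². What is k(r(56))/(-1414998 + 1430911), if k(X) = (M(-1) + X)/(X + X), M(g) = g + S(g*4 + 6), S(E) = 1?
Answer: 1/31826 ≈ 3.1421e-5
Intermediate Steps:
M(g) = 1 + g (M(g) = g + 1 = 1 + g)
k(X) = ½ (k(X) = ((1 - 1) + X)/(X + X) = (0 + X)/((2*X)) = X*(1/(2*X)) = ½)
k(r(56))/(-1414998 + 1430911) = 1/(2*(-1414998 + 1430911)) = (½)/15913 = (½)*(1/15913) = 1/31826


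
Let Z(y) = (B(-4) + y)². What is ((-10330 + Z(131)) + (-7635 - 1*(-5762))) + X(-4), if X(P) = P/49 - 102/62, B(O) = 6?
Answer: 9971131/1519 ≈ 6564.3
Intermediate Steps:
X(P) = -51/31 + P/49 (X(P) = P*(1/49) - 102*1/62 = P/49 - 51/31 = -51/31 + P/49)
Z(y) = (6 + y)²
((-10330 + Z(131)) + (-7635 - 1*(-5762))) + X(-4) = ((-10330 + (6 + 131)²) + (-7635 - 1*(-5762))) + (-51/31 + (1/49)*(-4)) = ((-10330 + 137²) + (-7635 + 5762)) + (-51/31 - 4/49) = ((-10330 + 18769) - 1873) - 2623/1519 = (8439 - 1873) - 2623/1519 = 6566 - 2623/1519 = 9971131/1519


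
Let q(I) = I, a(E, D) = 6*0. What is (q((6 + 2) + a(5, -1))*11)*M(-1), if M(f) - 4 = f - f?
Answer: 352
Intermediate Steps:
a(E, D) = 0
M(f) = 4 (M(f) = 4 + (f - f) = 4 + 0 = 4)
(q((6 + 2) + a(5, -1))*11)*M(-1) = (((6 + 2) + 0)*11)*4 = ((8 + 0)*11)*4 = (8*11)*4 = 88*4 = 352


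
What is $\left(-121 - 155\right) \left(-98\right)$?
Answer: $27048$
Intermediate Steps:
$\left(-121 - 155\right) \left(-98\right) = \left(-276\right) \left(-98\right) = 27048$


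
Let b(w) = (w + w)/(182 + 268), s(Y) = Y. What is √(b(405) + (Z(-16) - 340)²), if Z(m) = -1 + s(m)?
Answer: 3*√354030/5 ≈ 357.00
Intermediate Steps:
b(w) = w/225 (b(w) = (2*w)/450 = (2*w)*(1/450) = w/225)
Z(m) = -1 + m
√(b(405) + (Z(-16) - 340)²) = √((1/225)*405 + ((-1 - 16) - 340)²) = √(9/5 + (-17 - 340)²) = √(9/5 + (-357)²) = √(9/5 + 127449) = √(637254/5) = 3*√354030/5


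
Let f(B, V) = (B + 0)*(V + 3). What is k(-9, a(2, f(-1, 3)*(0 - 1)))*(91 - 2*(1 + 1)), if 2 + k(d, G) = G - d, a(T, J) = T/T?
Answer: 696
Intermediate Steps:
f(B, V) = B*(3 + V)
a(T, J) = 1
k(d, G) = -2 + G - d (k(d, G) = -2 + (G - d) = -2 + G - d)
k(-9, a(2, f(-1, 3)*(0 - 1)))*(91 - 2*(1 + 1)) = (-2 + 1 - 1*(-9))*(91 - 2*(1 + 1)) = (-2 + 1 + 9)*(91 - 2*2) = 8*(91 - 4) = 8*87 = 696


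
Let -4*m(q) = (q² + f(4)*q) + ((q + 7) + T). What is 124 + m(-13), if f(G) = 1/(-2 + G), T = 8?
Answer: 663/8 ≈ 82.875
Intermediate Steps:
m(q) = -15/4 - 3*q/8 - q²/4 (m(q) = -((q² + q/(-2 + 4)) + ((q + 7) + 8))/4 = -((q² + q/2) + ((7 + q) + 8))/4 = -((q² + q/2) + (15 + q))/4 = -(15 + q² + 3*q/2)/4 = -15/4 - 3*q/8 - q²/4)
124 + m(-13) = 124 + (-15/4 - 3/8*(-13) - ¼*(-13)²) = 124 + (-15/4 + 39/8 - ¼*169) = 124 + (-15/4 + 39/8 - 169/4) = 124 - 329/8 = 663/8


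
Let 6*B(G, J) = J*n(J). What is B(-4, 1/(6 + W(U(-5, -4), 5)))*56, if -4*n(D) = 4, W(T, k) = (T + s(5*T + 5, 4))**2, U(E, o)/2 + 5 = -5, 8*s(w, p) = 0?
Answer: -2/87 ≈ -0.022988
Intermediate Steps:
s(w, p) = 0 (s(w, p) = (1/8)*0 = 0)
U(E, o) = -20 (U(E, o) = -10 + 2*(-5) = -10 - 10 = -20)
W(T, k) = T**2 (W(T, k) = (T + 0)**2 = T**2)
n(D) = -1 (n(D) = -1/4*4 = -1)
B(G, J) = -J/6 (B(G, J) = (J*(-1))/6 = (-J)/6 = -J/6)
B(-4, 1/(6 + W(U(-5, -4), 5)))*56 = -1/(6*(6 + (-20)**2))*56 = -1/(6*(6 + 400))*56 = -1/6/406*56 = -1/6*1/406*56 = -1/2436*56 = -2/87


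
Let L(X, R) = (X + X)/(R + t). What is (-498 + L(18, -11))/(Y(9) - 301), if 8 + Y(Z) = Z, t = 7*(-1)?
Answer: 5/3 ≈ 1.6667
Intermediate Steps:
t = -7
Y(Z) = -8 + Z
L(X, R) = 2*X/(-7 + R) (L(X, R) = (X + X)/(R - 7) = (2*X)/(-7 + R) = 2*X/(-7 + R))
(-498 + L(18, -11))/(Y(9) - 301) = (-498 + 2*18/(-7 - 11))/((-8 + 9) - 301) = (-498 + 2*18/(-18))/(1 - 301) = (-498 + 2*18*(-1/18))/(-300) = (-498 - 2)*(-1/300) = -500*(-1/300) = 5/3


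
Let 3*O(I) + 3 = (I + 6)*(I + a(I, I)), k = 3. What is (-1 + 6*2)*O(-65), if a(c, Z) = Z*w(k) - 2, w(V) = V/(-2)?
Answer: -39655/6 ≈ -6609.2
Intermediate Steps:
w(V) = -V/2 (w(V) = V*(-1/2) = -V/2)
a(c, Z) = -2 - 3*Z/2 (a(c, Z) = Z*(-1/2*3) - 2 = Z*(-3/2) - 2 = -3*Z/2 - 2 = -2 - 3*Z/2)
O(I) = -1 + (-2 - I/2)*(6 + I)/3 (O(I) = -1 + ((I + 6)*(I + (-2 - 3*I/2)))/3 = -1 + ((6 + I)*(-2 - I/2))/3 = -1 + ((-2 - I/2)*(6 + I))/3 = -1 + (-2 - I/2)*(6 + I)/3)
(-1 + 6*2)*O(-65) = (-1 + 6*2)*(-5 - 5/3*(-65) - 1/6*(-65)**2) = (-1 + 12)*(-5 + 325/3 - 1/6*4225) = 11*(-5 + 325/3 - 4225/6) = 11*(-3605/6) = -39655/6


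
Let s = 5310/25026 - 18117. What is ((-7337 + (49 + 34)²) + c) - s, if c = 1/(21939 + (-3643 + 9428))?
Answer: 2043162158307/115636804 ≈ 17669.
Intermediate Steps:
c = 1/27724 (c = 1/(21939 + 5785) = 1/27724 ≈ 3.6070e-5)
s = -75565122/4171 (s = 5310*(1/25026) - 18117 = 885/4171 - 18117 = -75565122/4171 ≈ -18117.)
((-7337 + (49 + 34)²) + c) - s = ((-7337 + (49 + 34)²) + 1/27724) - 1*(-75565122/4171) = ((-7337 + 83²) + 1/27724) + 75565122/4171 = ((-7337 + 6889) + 1/27724) + 75565122/4171 = (-448 + 1/27724) + 75565122/4171 = -12420351/27724 + 75565122/4171 = 2043162158307/115636804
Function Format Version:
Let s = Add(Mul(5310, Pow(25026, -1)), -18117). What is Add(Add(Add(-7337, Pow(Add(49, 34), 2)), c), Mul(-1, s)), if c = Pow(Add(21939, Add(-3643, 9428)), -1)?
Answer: Rational(2043162158307, 115636804) ≈ 17669.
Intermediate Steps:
c = Rational(1, 27724) (c = Pow(Add(21939, 5785), -1) = Pow(27724, -1) = Rational(1, 27724) ≈ 3.6070e-5)
s = Rational(-75565122, 4171) (s = Add(Mul(5310, Rational(1, 25026)), -18117) = Add(Rational(885, 4171), -18117) = Rational(-75565122, 4171) ≈ -18117.)
Add(Add(Add(-7337, Pow(Add(49, 34), 2)), c), Mul(-1, s)) = Add(Add(Add(-7337, Pow(Add(49, 34), 2)), Rational(1, 27724)), Mul(-1, Rational(-75565122, 4171))) = Add(Add(Add(-7337, Pow(83, 2)), Rational(1, 27724)), Rational(75565122, 4171)) = Add(Add(Add(-7337, 6889), Rational(1, 27724)), Rational(75565122, 4171)) = Add(Add(-448, Rational(1, 27724)), Rational(75565122, 4171)) = Add(Rational(-12420351, 27724), Rational(75565122, 4171)) = Rational(2043162158307, 115636804)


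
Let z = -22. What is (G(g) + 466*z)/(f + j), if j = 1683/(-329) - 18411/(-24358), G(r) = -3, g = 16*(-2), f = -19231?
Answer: 4325333390/8113051523 ≈ 0.53313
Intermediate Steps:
g = -32
j = -1838805/421778 (j = 1683*(-1/329) - 18411*(-1/24358) = -1683/329 + 969/1282 = -1838805/421778 ≈ -4.3596)
(G(g) + 466*z)/(f + j) = (-3 + 466*(-22))/(-19231 - 1838805/421778) = (-3 - 10252)/(-8113051523/421778) = -10255*(-421778/8113051523) = 4325333390/8113051523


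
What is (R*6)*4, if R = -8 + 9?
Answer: 24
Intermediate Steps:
R = 1
(R*6)*4 = (1*6)*4 = 6*4 = 24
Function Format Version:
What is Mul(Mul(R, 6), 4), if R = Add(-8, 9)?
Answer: 24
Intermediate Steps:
R = 1
Mul(Mul(R, 6), 4) = Mul(Mul(1, 6), 4) = Mul(6, 4) = 24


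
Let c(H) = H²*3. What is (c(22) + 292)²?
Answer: 3041536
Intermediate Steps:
c(H) = 3*H²
(c(22) + 292)² = (3*22² + 292)² = (3*484 + 292)² = (1452 + 292)² = 1744² = 3041536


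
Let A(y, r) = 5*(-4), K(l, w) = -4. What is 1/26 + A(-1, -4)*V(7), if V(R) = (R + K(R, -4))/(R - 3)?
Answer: -389/26 ≈ -14.962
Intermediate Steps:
V(R) = (-4 + R)/(-3 + R) (V(R) = (R - 4)/(R - 3) = (-4 + R)/(-3 + R))
A(y, r) = -20
1/26 + A(-1, -4)*V(7) = 1/26 - 20*(-4 + 7)/(-3 + 7) = 1/26 - 20*3/4 = 1/26 - 5*3 = 1/26 - 20*¾ = 1/26 - 15 = -389/26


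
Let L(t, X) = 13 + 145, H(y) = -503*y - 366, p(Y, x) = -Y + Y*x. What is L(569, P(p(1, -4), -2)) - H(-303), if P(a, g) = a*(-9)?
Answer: -151885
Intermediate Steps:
P(a, g) = -9*a
H(y) = -366 - 503*y
L(t, X) = 158
L(569, P(p(1, -4), -2)) - H(-303) = 158 - (-366 - 503*(-303)) = 158 - (-366 + 152409) = 158 - 1*152043 = 158 - 152043 = -151885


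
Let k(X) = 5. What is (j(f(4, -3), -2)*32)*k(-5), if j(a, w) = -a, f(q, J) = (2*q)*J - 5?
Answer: 4640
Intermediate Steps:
f(q, J) = -5 + 2*J*q (f(q, J) = 2*J*q - 5 = -5 + 2*J*q)
(j(f(4, -3), -2)*32)*k(-5) = (-(-5 + 2*(-3)*4)*32)*5 = (-(-5 - 24)*32)*5 = (-1*(-29)*32)*5 = (29*32)*5 = 928*5 = 4640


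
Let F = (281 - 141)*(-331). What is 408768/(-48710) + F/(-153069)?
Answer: -4308034828/532570785 ≈ -8.0891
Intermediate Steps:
F = -46340 (F = 140*(-331) = -46340)
408768/(-48710) + F/(-153069) = 408768/(-48710) - 46340/(-153069) = 408768*(-1/48710) - 46340*(-1/153069) = -204384/24355 + 6620/21867 = -4308034828/532570785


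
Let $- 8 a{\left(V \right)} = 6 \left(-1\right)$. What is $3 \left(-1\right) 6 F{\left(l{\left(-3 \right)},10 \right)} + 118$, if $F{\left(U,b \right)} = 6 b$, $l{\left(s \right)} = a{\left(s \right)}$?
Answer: $-962$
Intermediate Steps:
$a{\left(V \right)} = \frac{3}{4}$ ($a{\left(V \right)} = - \frac{6 \left(-1\right)}{8} = \left(- \frac{1}{8}\right) \left(-6\right) = \frac{3}{4}$)
$l{\left(s \right)} = \frac{3}{4}$
$3 \left(-1\right) 6 F{\left(l{\left(-3 \right)},10 \right)} + 118 = 3 \left(-1\right) 6 \cdot 6 \cdot 10 + 118 = \left(-3\right) 6 \cdot 60 + 118 = \left(-18\right) 60 + 118 = -1080 + 118 = -962$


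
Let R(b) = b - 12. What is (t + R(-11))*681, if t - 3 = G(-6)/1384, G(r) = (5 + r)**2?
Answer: -18849399/1384 ≈ -13620.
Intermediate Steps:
R(b) = -12 + b
t = 4153/1384 (t = 3 + (5 - 6)**2/1384 = 3 + (-1)**2*(1/1384) = 3 + 1*(1/1384) = 3 + 1/1384 = 4153/1384 ≈ 3.0007)
(t + R(-11))*681 = (4153/1384 + (-12 - 11))*681 = (4153/1384 - 23)*681 = -27679/1384*681 = -18849399/1384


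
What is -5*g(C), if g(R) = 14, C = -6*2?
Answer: -70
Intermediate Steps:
C = -12
-5*g(C) = -5*14 = -70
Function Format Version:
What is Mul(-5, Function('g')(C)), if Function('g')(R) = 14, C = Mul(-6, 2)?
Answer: -70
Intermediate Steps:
C = -12
Mul(-5, Function('g')(C)) = Mul(-5, 14) = -70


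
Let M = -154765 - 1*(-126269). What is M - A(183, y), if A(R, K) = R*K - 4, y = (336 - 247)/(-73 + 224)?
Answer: -4318579/151 ≈ -28600.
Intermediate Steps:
y = 89/151 ≈ 0.58940
M = -28496 (M = -154765 + 126269 = -28496)
A(R, K) = -4 + K*R (A(R, K) = K*R - 4 = -4 + K*R)
M - A(183, y) = -28496 - (-4 + (89/151)*183) = -28496 - (-4 + 16287/151) = -28496 - 1*15683/151 = -28496 - 15683/151 = -4318579/151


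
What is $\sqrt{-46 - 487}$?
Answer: $i \sqrt{533} \approx 23.087 i$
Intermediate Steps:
$\sqrt{-46 - 487} = \sqrt{-533} = i \sqrt{533}$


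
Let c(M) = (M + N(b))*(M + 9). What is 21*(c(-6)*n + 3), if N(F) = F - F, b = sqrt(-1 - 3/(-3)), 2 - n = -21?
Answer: -8631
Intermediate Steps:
n = 23 (n = 2 - 1*(-21) = 2 + 21 = 23)
b = 0 (b = sqrt(-1 - 3*(-1/3)) = sqrt(-1 + 1) = sqrt(0) = 0)
N(F) = 0
c(M) = M*(9 + M) (c(M) = (M + 0)*(M + 9) = M*(9 + M))
21*(c(-6)*n + 3) = 21*(-6*(9 - 6)*23 + 3) = 21*(-6*3*23 + 3) = 21*(-18*23 + 3) = 21*(-414 + 3) = 21*(-411) = -8631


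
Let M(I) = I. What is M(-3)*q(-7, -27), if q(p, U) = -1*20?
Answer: 60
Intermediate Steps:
q(p, U) = -20
M(-3)*q(-7, -27) = -3*(-20) = 60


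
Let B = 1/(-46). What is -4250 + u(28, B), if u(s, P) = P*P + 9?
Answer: -8973955/2116 ≈ -4241.0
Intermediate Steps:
B = -1/46 ≈ -0.021739
u(s, P) = 9 + P² (u(s, P) = P² + 9 = 9 + P²)
-4250 + u(28, B) = -4250 + (9 + (-1/46)²) = -4250 + (9 + 1/2116) = -4250 + 19045/2116 = -8973955/2116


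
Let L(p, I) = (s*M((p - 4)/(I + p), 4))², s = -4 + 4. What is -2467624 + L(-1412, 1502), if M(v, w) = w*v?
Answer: -2467624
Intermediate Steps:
M(v, w) = v*w
s = 0
L(p, I) = 0 (L(p, I) = (0*(((p - 4)/(I + p))*4))² = (0*(((-4 + p)/(I + p))*4))² = (0*(4*(-4 + p)/(I + p)))² = 0² = 0)
-2467624 + L(-1412, 1502) = -2467624 + 0 = -2467624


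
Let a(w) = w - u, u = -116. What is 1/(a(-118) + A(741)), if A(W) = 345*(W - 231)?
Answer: 1/175948 ≈ 5.6835e-6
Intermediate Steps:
A(W) = -79695 + 345*W (A(W) = 345*(-231 + W) = -79695 + 345*W)
a(w) = 116 + w (a(w) = w - 1*(-116) = w + 116 = 116 + w)
1/(a(-118) + A(741)) = 1/((116 - 118) + (-79695 + 345*741)) = 1/(-2 + (-79695 + 255645)) = 1/(-2 + 175950) = 1/175948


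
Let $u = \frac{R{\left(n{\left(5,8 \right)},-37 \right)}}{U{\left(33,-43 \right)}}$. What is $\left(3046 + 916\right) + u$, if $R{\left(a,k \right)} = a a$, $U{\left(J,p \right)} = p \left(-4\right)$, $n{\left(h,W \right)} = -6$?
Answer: $\frac{170375}{43} \approx 3962.2$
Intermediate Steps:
$U{\left(J,p \right)} = - 4 p$
$R{\left(a,k \right)} = a^{2}$
$u = \frac{9}{43}$ ($u = \frac{\left(-6\right)^{2}}{\left(-4\right) \left(-43\right)} = \frac{36}{172} = 36 \cdot \frac{1}{172} = \frac{9}{43} \approx 0.2093$)
$\left(3046 + 916\right) + u = \left(3046 + 916\right) + \frac{9}{43} = 3962 + \frac{9}{43} = \frac{170375}{43}$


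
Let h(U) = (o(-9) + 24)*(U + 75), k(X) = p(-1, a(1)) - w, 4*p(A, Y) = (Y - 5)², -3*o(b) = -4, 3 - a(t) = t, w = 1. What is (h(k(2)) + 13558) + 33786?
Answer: 147827/3 ≈ 49276.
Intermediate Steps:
a(t) = 3 - t
o(b) = 4/3 (o(b) = -⅓*(-4) = 4/3)
p(A, Y) = (-5 + Y)²/4 (p(A, Y) = (Y - 5)²/4 = (-5 + Y)²/4)
k(X) = 5/4 (k(X) = (-5 + (3 - 1*1))²/4 - 1*1 = (-5 + (3 - 1))²/4 - 1 = (-5 + 2)²/4 - 1 = (¼)*(-3)² - 1 = (¼)*9 - 1 = 9/4 - 1 = 5/4)
h(U) = 1900 + 76*U/3 (h(U) = (4/3 + 24)*(U + 75) = 76*(75 + U)/3 = 1900 + 76*U/3)
(h(k(2)) + 13558) + 33786 = ((1900 + (76/3)*(5/4)) + 13558) + 33786 = ((1900 + 95/3) + 13558) + 33786 = (5795/3 + 13558) + 33786 = 46469/3 + 33786 = 147827/3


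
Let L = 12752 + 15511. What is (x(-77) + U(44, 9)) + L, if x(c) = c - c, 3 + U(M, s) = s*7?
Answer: 28323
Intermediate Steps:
U(M, s) = -3 + 7*s (U(M, s) = -3 + s*7 = -3 + 7*s)
x(c) = 0
L = 28263
(x(-77) + U(44, 9)) + L = (0 + (-3 + 7*9)) + 28263 = (0 + (-3 + 63)) + 28263 = (0 + 60) + 28263 = 60 + 28263 = 28323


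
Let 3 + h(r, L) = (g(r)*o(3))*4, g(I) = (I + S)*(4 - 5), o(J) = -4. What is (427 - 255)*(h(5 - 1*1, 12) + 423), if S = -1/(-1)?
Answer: 86000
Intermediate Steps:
S = 1 (S = -1*(-1) = 1)
g(I) = -1 - I (g(I) = (I + 1)*(4 - 5) = (1 + I)*(-1) = -1 - I)
h(r, L) = 13 + 16*r (h(r, L) = -3 + ((-1 - r)*(-4))*4 = -3 + (4 + 4*r)*4 = -3 + (16 + 16*r) = 13 + 16*r)
(427 - 255)*(h(5 - 1*1, 12) + 423) = (427 - 255)*((13 + 16*(5 - 1*1)) + 423) = 172*((13 + 16*(5 - 1)) + 423) = 172*((13 + 16*4) + 423) = 172*((13 + 64) + 423) = 172*(77 + 423) = 172*500 = 86000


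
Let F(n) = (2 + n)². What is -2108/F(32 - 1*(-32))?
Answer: -527/1089 ≈ -0.48393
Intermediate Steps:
-2108/F(32 - 1*(-32)) = -2108/(2 + (32 - 1*(-32)))² = -2108/(2 + (32 + 32))² = -2108/(2 + 64)² = -2108/(66²) = -2108/4356 = -2108*1/4356 = -527/1089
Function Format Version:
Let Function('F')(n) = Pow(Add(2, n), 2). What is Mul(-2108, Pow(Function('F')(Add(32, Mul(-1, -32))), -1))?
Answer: Rational(-527, 1089) ≈ -0.48393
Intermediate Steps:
Mul(-2108, Pow(Function('F')(Add(32, Mul(-1, -32))), -1)) = Mul(-2108, Pow(Pow(Add(2, Add(32, Mul(-1, -32))), 2), -1)) = Mul(-2108, Pow(Pow(Add(2, Add(32, 32)), 2), -1)) = Mul(-2108, Pow(Pow(Add(2, 64), 2), -1)) = Mul(-2108, Pow(Pow(66, 2), -1)) = Mul(-2108, Pow(4356, -1)) = Mul(-2108, Rational(1, 4356)) = Rational(-527, 1089)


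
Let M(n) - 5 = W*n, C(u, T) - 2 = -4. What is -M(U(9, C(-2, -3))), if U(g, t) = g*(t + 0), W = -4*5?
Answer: -365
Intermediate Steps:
C(u, T) = -2 (C(u, T) = 2 - 4 = -2)
W = -20
U(g, t) = g*t
M(n) = 5 - 20*n
-M(U(9, C(-2, -3))) = -(5 - 180*(-2)) = -(5 - 20*(-18)) = -(5 + 360) = -1*365 = -365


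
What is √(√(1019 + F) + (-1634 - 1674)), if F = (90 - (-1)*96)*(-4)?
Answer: √(-3308 + 5*√11) ≈ 57.371*I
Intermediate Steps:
F = -744 (F = (90 - 1*(-96))*(-4) = (90 + 96)*(-4) = 186*(-4) = -744)
√(√(1019 + F) + (-1634 - 1674)) = √(√(1019 - 744) + (-1634 - 1674)) = √(√275 - 3308) = √(5*√11 - 3308) = √(-3308 + 5*√11)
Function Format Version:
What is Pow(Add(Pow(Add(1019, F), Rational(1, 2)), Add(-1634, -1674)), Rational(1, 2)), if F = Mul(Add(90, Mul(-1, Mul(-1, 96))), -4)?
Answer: Pow(Add(-3308, Mul(5, Pow(11, Rational(1, 2)))), Rational(1, 2)) ≈ Mul(57.371, I)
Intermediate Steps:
F = -744 (F = Mul(Add(90, Mul(-1, -96)), -4) = Mul(Add(90, 96), -4) = Mul(186, -4) = -744)
Pow(Add(Pow(Add(1019, F), Rational(1, 2)), Add(-1634, -1674)), Rational(1, 2)) = Pow(Add(Pow(Add(1019, -744), Rational(1, 2)), Add(-1634, -1674)), Rational(1, 2)) = Pow(Add(Pow(275, Rational(1, 2)), -3308), Rational(1, 2)) = Pow(Add(Mul(5, Pow(11, Rational(1, 2))), -3308), Rational(1, 2)) = Pow(Add(-3308, Mul(5, Pow(11, Rational(1, 2)))), Rational(1, 2))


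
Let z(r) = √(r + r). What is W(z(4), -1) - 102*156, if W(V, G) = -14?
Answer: -15926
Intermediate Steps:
z(r) = √2*√r (z(r) = √(2*r) = √2*√r)
W(z(4), -1) - 102*156 = -14 - 102*156 = -14 - 15912 = -15926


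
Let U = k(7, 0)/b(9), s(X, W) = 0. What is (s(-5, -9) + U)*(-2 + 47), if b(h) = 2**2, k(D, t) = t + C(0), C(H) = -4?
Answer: -45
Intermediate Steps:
k(D, t) = -4 + t (k(D, t) = t - 4 = -4 + t)
b(h) = 4
U = -1 (U = (-4 + 0)/4 = -4*1/4 = -1)
(s(-5, -9) + U)*(-2 + 47) = (0 - 1)*(-2 + 47) = -1*45 = -45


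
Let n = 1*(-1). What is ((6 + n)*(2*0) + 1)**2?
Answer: 1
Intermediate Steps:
n = -1
((6 + n)*(2*0) + 1)**2 = ((6 - 1)*(2*0) + 1)**2 = (5*0 + 1)**2 = (0 + 1)**2 = 1**2 = 1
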